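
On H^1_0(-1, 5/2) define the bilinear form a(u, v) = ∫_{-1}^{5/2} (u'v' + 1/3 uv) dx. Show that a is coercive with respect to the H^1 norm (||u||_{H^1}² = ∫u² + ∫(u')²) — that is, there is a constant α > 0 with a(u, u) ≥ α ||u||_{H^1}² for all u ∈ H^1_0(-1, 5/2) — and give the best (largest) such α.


α = (49 + 12*π^2)/(3*(4*π^2 + 49))

Coercivity of a(·,·) on H^1_0(-1, 5/2) means a(u, u) ≥ α ||u||_{H^1}² for every u ∈ H^1_0.
The interval has length L = 7/2, and Poincaré/coercivity depend only on L. Here a(u, u) = ∫(u')² + (1/3)·∫u².
Here 0 < c = 1/3 < 1. The condition a(u,u) ≥ α||u||_{H^1}² reads (1−α)∫(u')² ≥ (α−c)∫u². Any admissible α is ≤ 1 (rapidly oscillating u have ∫u²/∫(u')² → 0), and α = 1 would force 0 ≥ (1−c)∫u², impossible since c < 1; so 1−α > 0. By the sharp Poincaré inequality on H^1_0 of an interval of length L, ∫(u')² ≥ (π/L)²∫u² with equality for the first sine mode sin(π(x−x₀)/L) (x₀ the left endpoint), so the inequality holds for all u iff (1−α)(π/L)² ≥ α − c, i.e. α ≤ ((π/L)² + c)/((π/L)² + 1) = (1 + c(L/π)²)/(1 + (L/π)²). With (π/L)² = 4*π^2/49 and c = 1/3, the largest admissible constant is α = ((π/L)² + c)/((π/L)² + 1).
Simplifying, α = (49 + 12*π^2)/(3*(4*π^2 + 49)).


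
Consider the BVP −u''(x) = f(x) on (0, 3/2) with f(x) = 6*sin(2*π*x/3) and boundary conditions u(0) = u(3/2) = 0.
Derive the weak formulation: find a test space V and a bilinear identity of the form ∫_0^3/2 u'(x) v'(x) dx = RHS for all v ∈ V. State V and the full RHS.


V = H^1_0(0, 3/2) (so v(0) = v(3/2) = 0); weak form: ∫_0^3/2 u'v' dx = ∫_0^3/2 (6*sin(2*π*x/3)) v dx for all v ∈ V.

Multiply both sides by a test function v and integrate from 0 to 3/2:
  ∫_0^3/2 −u''(x) v(x) dx = ∫_0^3/2 f(x) v(x) dx.
Integrate the LHS by parts once:
  ∫_0^3/2 −u'' v dx = −[u'(x) v(x)]_0^3/2 + ∫_0^3/2 u'(x) v'(x) dx.
Thus ∫_0^3/2 u'(x) v'(x) dx = ∫_0^3/2 f(x) v(x) dx + [u'(x) v(x)]_0^3/2.
Choose V so that boundary terms are either known or forced to vanish.
u is Dirichlet: u(0) = u(3/2) = 0. Let V = H^1_0(0, 3/2); then v(0) = v(3/2) = 0, and [u' v]_0^3/2 = 0.
Weak formulation: find u (satisfying any essential BC) such that ∫_0^3/2 u'(x) v'(x) dx = ∫_0^3/2 f v dx for all v ∈ V.
Substituting f(x) = 6*sin(2*π*x/3), the right-hand side is ∫_0^3/2 (6*sin(2*π*x/3)) v dx.


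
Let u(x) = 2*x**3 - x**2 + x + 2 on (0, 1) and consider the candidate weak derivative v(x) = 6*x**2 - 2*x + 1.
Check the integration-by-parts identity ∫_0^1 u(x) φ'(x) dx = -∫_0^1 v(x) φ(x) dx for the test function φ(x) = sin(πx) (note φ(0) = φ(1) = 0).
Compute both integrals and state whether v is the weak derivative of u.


LHS = -6/π + 24/π^3, RHS = -6/π + 24/π^3. Yes, v = u' weakly.

u(x) = 2*x**3 - x**2 + x + 2, classical derivative u'(x) = 6*x**2 - 2*x + 1.
φ(x) = sin(πx), so φ'(x) = π*cos(π*x).
Note φ(0) = φ(1) = 0, so the boundary term u·φ vanishes.
LHS = ∫_0^1 u(x) φ'(x) dx = ∫_0^1 (2*π*x^3*cos(π*x) - π*x^2*cos(π*x) + π*x*cos(π*x) + 2*π*cos(π*x)) dx. Term by term:
  ∫_0^1 2*π*cos(π*x) dx = 0;  ∫_0^1 π*x*cos(π*x) dx = -2/π;  ∫_0^1 -π*x^2*cos(π*x) dx = 2/π;
  ∫_0^1 2*π*x^3*cos(π*x) dx = -6/π + 24/π^3.
Sum: 0 − 2/π + 2/π + -6/π + 24/π^3 = -6/π + 24/π^3.
So LHS = -6/π + 24/π^3.
∫_0^1 v(x) φ(x) dx = ∫_0^1 (6*x^2*sin(π*x) - 2*x*sin(π*x) + sin(π*x)) dx. Term by term:
  ∫_0^1 -2*x*sin(π*x) dx = -2/π;  ∫_0^1 6*x^2*sin(π*x) dx = -24/π^3 + 6/π;  ∫_0^1 sin(π*x) dx = 2/π.
Sum: -2/π + -24/π^3 + 6/π + 2/π = -24/π^3 + 6/π.
So RHS = -∫_0^1 v(x) φ(x) dx = -6/π + 24/π^3.
LHS = RHS, so the identity holds for this test φ.
Moreover u is smooth here and v(x) = u'(x) = 6*x**2 - 2*x + 1 pointwise, so the identity holds for every test function. Hence v is the weak derivative of u.


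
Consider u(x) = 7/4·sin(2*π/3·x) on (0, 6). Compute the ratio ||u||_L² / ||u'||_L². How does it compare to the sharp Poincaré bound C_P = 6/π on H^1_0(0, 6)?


||u||_L² / ||u'||_L² = 3/(2*π) < C_P = 6/π.

u(x) = 7/4·sin(2*π/3·x), so u'(x) = 7*π*cos(2*π*x/3)/6.
Writing u(x) = A·sin(kπx/L) with A = 7/4 and k = 4, use ∫_0^L sin²(kπx/L) dx = L/2 and ∫_0^L cos²(kπx/L) dx = L/2.
u² = 49/16·sin²(2*π/3·x) and (u')² = 49*π^2/36·cos²(2*π/3·x), and each of sin², cos² integrates to L/2 = 3 over (0, 6).
∫_0^6 u² dx = 147/16, so ||u||_L² = 7*sqrt(3)/4.
∫_0^6 (u')² dx = 49*π^2/12, so ||u'||_L² = 7*sqrt(3)*π/6.
Ratio ||u||_L² / ||u'||_L² = 3/(2*π).
Sharp Poincaré constant on H^1_0(0, 6) is C_P = L/π = 6/π, achieved by sin(π/6·x).
This is the k = 4 harmonic; the ratio L/(kπ) is strictly less than C_P = L/π, consistent with the sharp inequality ||u||_L² ≤ C_P ||u'||_L².


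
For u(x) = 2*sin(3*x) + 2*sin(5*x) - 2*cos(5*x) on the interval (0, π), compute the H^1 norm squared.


||u||_{H^1(0,π)}^2 = 124*π

u'(x) = 10*sin(5*x) + 6*cos(3*x) + 10*cos(5*x).
Expand u² and (u')² and integrate term by term on (0, π), using: for integers n ≥ 1, ∫_0^π sin²(nx) dx = ∫_0^π cos²(nx) dx = π/2; for n ≠ n', ∫_0^π sin(nx)sin(n'x) dx = ∫_0^π cos(nx)cos(n'x) dx = 0; and by product-to-sum, ∫_0^π sin(nx)cos(n'x) dx = ½∫_0^π [sin((n+n')x) + sin((n−n')x)] dx, which is 0 when n+n' is even and 2n/(n²−n'²) when n+n' is odd (it need not vanish on (0, π)).
  u² squared terms: (-2)²·∫cos(5x)² dx = 4·π/2 = 2*π;  (2)²·∫sin(3x)² dx = 4·π/2 = 2*π;  (2)²·∫sin(5x)² dx = 4·π/2 = 2*π.
  u² cross terms: 2·(-2)·(2)·∫cos(5x)·sin(3x) dx = -8·(0) = 0;  2·(-2)·(2)·∫cos(5x)·sin(5x) dx = -8·(0) = 0;  2·(2)·(2)·∫sin(3x)·sin(5x) dx = 8·(0) = 0.
  So ∫_0^π u² dx = 2*π + 2*π + 2*π + 0 + 0 + 0 = 6*π.
  (u')² squared terms: (6)²·∫cos(3x)² dx = 36·π/2 = 18*π;  (10)²·∫cos(5x)² dx = 100·π/2 = 50*π;  (10)²·∫sin(5x)² dx = 100·π/2 = 50*π.
  (u')² cross terms: 2·(6)·(10)·∫cos(3x)·cos(5x) dx = 120·(0) = 0;  2·(6)·(10)·∫cos(3x)·sin(5x) dx = 120·(0) = 0;  2·(10)·(10)·∫cos(5x)·sin(5x) dx = 200·(0) = 0.
  So ∫_0^π (u')² dx = 18*π + 50*π + 50*π + 0 + 0 + 0 = 118*π.
||u||_{H^1}^2 = (6*π) + (118*π) = 124*π.


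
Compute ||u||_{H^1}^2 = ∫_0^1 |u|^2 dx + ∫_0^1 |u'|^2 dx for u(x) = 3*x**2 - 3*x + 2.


||u||_{H^1}^2 = 53/10

The H^1 norm (squared) on an interval (0, L) is
  ||u||_{H^1}^2 = ∫_0^L u(x)^2 dx + ∫_0^L u'(x)^2 dx.
Compute u'(x) = 6*x - 3.
Then u(x)^2 = 9*x**4 - 18*x**3 + 21*x**2 - 12*x + 4 and u'(x)^2 = 36*x**2 - 36*x + 9.
Integrate each monomial from 0 to 1 using ∫_0^1 c·x^n dx = c·1^(n+1)/(n+1):
  ∫_0^1 u(x)^2 dx = ∫_0^1 (9*x^4 - 18*x^3 + 21*x^2 - 12*x + 4) dx. Term by term:
    ∫_0^1 9*x^4 dx = 9/5;  ∫_0^1 -18*x^3 dx = -9/2;  ∫_0^1 21*x^2 dx = 7;
    ∫_0^1 -12*x dx = -6;  ∫_0^1 4 dx = 4.
  Sum: 9/5 − 9/2 + 7 − 6 + 4 = 23/10.
  ∫_0^1 u'(x)^2 dx = ∫_0^1 (36*x^2 - 36*x + 9) dx. Term by term:
    ∫_0^1 36*x^2 dx = 12;  ∫_0^1 -36*x dx = -18;  ∫_0^1 9 dx = 9.
  Sum: 12 − 18 + 9 = 3.
Adding: ||u||_{H^1}^2 = 23/10 + 3 = 53/10.


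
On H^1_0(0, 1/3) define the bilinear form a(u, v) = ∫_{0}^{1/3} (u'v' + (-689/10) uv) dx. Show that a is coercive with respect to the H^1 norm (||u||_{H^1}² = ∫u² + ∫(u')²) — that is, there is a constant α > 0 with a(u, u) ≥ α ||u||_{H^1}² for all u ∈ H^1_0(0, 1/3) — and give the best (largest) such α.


α = (-689 + 90*π^2)/(10*(1 + 9*π^2))

Coercivity of a(·,·) on H^1_0(0, 1/3) means a(u, u) ≥ α ||u||_{H^1}² for every u ∈ H^1_0.
The interval has length L = 1/3, and Poincaré/coercivity depend only on L. Here a(u, u) = ∫(u')² + (-689/10)·∫u².
Here c = -689/10 < 0 with |c| < (π/L)² = 9*π^2, so coercivity still holds. The condition a(u,u) ≥ α||u||_{H^1}² reads (1−α)∫(u')² ≥ (α−c)∫u². Any admissible α is ≤ 1 (rapidly oscillating u have ∫u²/∫(u')² → 0), and α = 1 would force 0 ≥ (1−c)∫u², impossible since c < 1; so 1−α > 0. By the sharp Poincaré inequality on H^1_0 of an interval of length L, ∫(u')² ≥ (π/L)²∫u² with equality for the first sine mode sin(π(x−x₀)/L) (x₀ the left endpoint), so the inequality holds for all u iff (1−α)(π/L)² ≥ α − c, i.e. α ≤ ((π/L)² + c)/((π/L)² + 1) = (1 + c(L/π)²)/(1 + (L/π)²). (Direct route, valid since c ≤ 0: Poincaré gives c∫u² ≥ c(L/π)²∫(u')², so a(u,u) ≥ (1 + c(L/π)²)∫(u')², while ||u||_{H^1}² ≤ (1 + (L/π)²)∫(u')²; dividing yields the same α.) With (π/L)² = 9*π^2 and c = -689/10, the largest admissible constant is α = ((π/L)² + c)/((π/L)² + 1).
Simplifying, α = (-689 + 90*π^2)/(10*(1 + 9*π^2)).


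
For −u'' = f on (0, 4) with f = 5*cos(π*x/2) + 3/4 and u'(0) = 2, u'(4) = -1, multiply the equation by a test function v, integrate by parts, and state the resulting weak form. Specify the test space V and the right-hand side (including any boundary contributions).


V = H^1(0, 4) (v unrestricted at boundary; u is determined up to an additive constant); weak form: ∫_0^4 u'v' dx = ∫_0^4 (5*cos(π*x/2) + 3/4) v dx − v(4) − 2·v(0) for all v ∈ V.

Multiply both sides by a test function v and integrate from 0 to 4:
  ∫_0^4 −u''(x) v(x) dx = ∫_0^4 f(x) v(x) dx.
Integrate the LHS by parts once:
  ∫_0^4 −u'' v dx = −[u'(x) v(x)]_0^4 + ∫_0^4 u'(x) v'(x) dx.
Thus ∫_0^4 u'(x) v'(x) dx = ∫_0^4 f(x) v(x) dx + [u'(x) v(x)]_0^4.
Choose V so that boundary terms are either known or forced to vanish.
u has inhomogeneous Neumann u'(0) = 2, u'(4) = -1. [u' v]_0^4 = (-1)·v(4) − (2)·v(0) = − v(4) − 2·v(0). Take V = H^1(0, 4); boundary term becomes part of RHS.
Weak formulation: find u (satisfying any essential BC) such that ∫_0^4 u'(x) v'(x) dx = ∫_0^4 f v dx − v(4) − 2·v(0) for all v ∈ V (Neumann data are natural BCs: they enter the RHS as boundary terms).
Substituting f(x) = 5*cos(π*x/2) + 3/4, the right-hand side is ∫_0^4 (5*cos(π*x/2) + 3/4) v dx − v(4) − 2·v(0).
Compatibility check (pure Neumann): taking v ≡ 1 ∈ V gives 0 = ∫_0^4 f dx + (-1) − (2), i.e. ∫_0^4 f dx must equal u'(0) − u'(4) = 3. Indeed ∫_0^4 (5*cos(π*x/2) + 3/4) dx = 3, so the data are compatible. The solution is then unique only up to an additive constant (fix it e.g. by requiring ∫_0^4 u dx = 0).


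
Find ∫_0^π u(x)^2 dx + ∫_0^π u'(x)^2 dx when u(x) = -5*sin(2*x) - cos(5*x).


||u||_{H^1(0,π)}^2 = -1040/21 + 151*π/2

u'(x) = 5*sin(5*x) - 10*cos(2*x).
Expand u² and (u')² and integrate term by term on (0, π), using: for integers n ≥ 1, ∫_0^π sin²(nx) dx = ∫_0^π cos²(nx) dx = π/2; for n ≠ n', ∫_0^π sin(nx)sin(n'x) dx = ∫_0^π cos(nx)cos(n'x) dx = 0; and by product-to-sum, ∫_0^π sin(nx)cos(n'x) dx = ½∫_0^π [sin((n+n')x) + sin((n−n')x)] dx, which is 0 when n+n' is even and 2n/(n²−n'²) when n+n' is odd (it need not vanish on (0, π)).
  u² squared terms: (-1)²·∫cos(5x)² dx = 1·π/2 = π/2;  (-5)²·∫sin(2x)² dx = 25·π/2 = 25*π/2.
  u² cross terms: 2·(-1)·(-5)·∫cos(5x)·sin(2x) dx = 10·(-4/21) = -40/21.
  So ∫_0^π u² dx = π/2 + 25*π/2 − 40/21 = -40/21 + 13*π.
  (u')² squared terms: (-10)²·∫cos(2x)² dx = 100·π/2 = 50*π;  (5)²·∫sin(5x)² dx = 25·π/2 = 25*π/2.
  (u')² cross terms: 2·(-10)·(5)·∫cos(2x)·sin(5x) dx = -100·(10/21) = -1000/21.
  So ∫_0^π (u')² dx = 50*π + 25*π/2 − 1000/21 = -1000/21 + 125*π/2.
||u||_{H^1}^2 = (-40/21 + 13*π) + (-1000/21 + 125*π/2) = -1040/21 + 151*π/2.


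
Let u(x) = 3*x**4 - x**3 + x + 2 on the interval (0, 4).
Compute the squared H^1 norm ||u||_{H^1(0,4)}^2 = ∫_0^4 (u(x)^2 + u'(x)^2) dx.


||u||_{H^1}^2 = 53805716/105

The H^1 norm (squared) on an interval (0, L) is
  ||u||_{H^1}^2 = ∫_0^L u(x)^2 dx + ∫_0^L u'(x)^2 dx.
Compute u'(x) = 12*x**3 - 3*x**2 + 1.
Then u(x)^2 = 9*x**8 - 6*x**7 + x**6 + 6*x**5 + 10*x**4 - 4*x**3 + x**2 + 4*x + 4 and u'(x)^2 = 144*x**6 - 72*x**5 + 9*x**4 + 24*x**3 - 6*x**2 + 1.
Integrate each monomial from 0 to 4 using ∫_0^4 c·x^n dx = c·4^(n+1)/(n+1):
  ∫_0^4 u(x)^2 dx = ∫_0^4 (9*x^8 - 6*x^7 + x^6 + 6*x^5 + 10*x^4 - 4*x^3 + x^2 + 4*x + 4) dx. Term by term:
    ∫_0^4 9*x^8 dx = 262144;  ∫_0^4 -6*x^7 dx = -49152;  ∫_0^4 x^6 dx = 16384/7;
    ∫_0^4 6*x^5 dx = 4096;  ∫_0^4 10*x^4 dx = 2048;  ∫_0^4 -4*x^3 dx = -256;
    ∫_0^4 x^2 dx = 64/3;  ∫_0^4 4*x dx = 32;  ∫_0^4 4 dx = 16.
  Sum: 262144 − 49152 + 16384/7 + 4096 + 2048 − 256 + 64/3 + 32 + 16 = 4647088/21.
  ∫_0^4 u'(x)^2 dx = ∫_0^4 (144*x^6 - 72*x^5 + 9*x^4 + 24*x^3 - 6*x^2 + 1) dx. Term by term:
    ∫_0^4 144*x^6 dx = 2359296/7;  ∫_0^4 -72*x^5 dx = -49152;  ∫_0^4 9*x^4 dx = 9216/5;
    ∫_0^4 24*x^3 dx = 1536;  ∫_0^4 -6*x^2 dx = -128;  ∫_0^4 1 dx = 4.
  Sum: 2359296/7 − 49152 + 9216/5 + 1536 − 128 + 4 = 10190092/35.
Adding: ||u||_{H^1}^2 = 4647088/21 + 10190092/35 = 53805716/105.


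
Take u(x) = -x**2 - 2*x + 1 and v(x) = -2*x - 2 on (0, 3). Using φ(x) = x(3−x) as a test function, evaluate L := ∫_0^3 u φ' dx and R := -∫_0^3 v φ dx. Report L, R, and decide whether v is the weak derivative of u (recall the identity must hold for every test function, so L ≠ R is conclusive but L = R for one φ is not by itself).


LHS = 45/2, RHS = 45/2. Yes, v = u' weakly.

u(x) = -x**2 - 2*x + 1, classical derivative u'(x) = -2*x - 2.
φ(x) = x(3−x), so φ'(x) = 3 - 2*x.
Note φ(0) = φ(3) = 0, so the boundary term u·φ vanishes.
LHS = ∫_0^3 u(x) φ'(x) dx = ∫_0^3 (2*x^3 + x^2 - 8*x + 3) dx. Term by term:
  ∫_0^3 2*x^3 dx = 81/2;  ∫_0^3 x^2 dx = 9;  ∫_0^3 -8*x dx = -36;
  ∫_0^3 3 dx = 9.
Sum: 81/2 + 9 − 36 + 9 = 45/2.
So LHS = 45/2.
∫_0^3 v(x) φ(x) dx = ∫_0^3 (2*x^3 - 4*x^2 - 6*x) dx. Term by term:
  ∫_0^3 2*x^3 dx = 81/2;  ∫_0^3 -4*x^2 dx = -36;  ∫_0^3 -6*x dx = -27.
Sum: 81/2 − 36 − 27 = -45/2.
So RHS = -∫_0^3 v(x) φ(x) dx = 45/2.
LHS = RHS, so the identity holds for this test φ.
Moreover u is smooth here and v(x) = u'(x) = -2*x - 2 pointwise, so the identity holds for every test function. Hence v is the weak derivative of u.


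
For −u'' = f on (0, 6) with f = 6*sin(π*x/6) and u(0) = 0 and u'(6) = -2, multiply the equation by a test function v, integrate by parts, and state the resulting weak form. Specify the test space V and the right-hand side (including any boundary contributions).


V = {v ∈ H^1(0, 6) : v(0) = 0} (test functions vanish at x = 0 where u is specified); weak form: ∫_0^6 u'v' dx = ∫_0^6 (6*sin(π*x/6)) v dx − 2·v(6) for all v ∈ V.

Multiply both sides by a test function v and integrate from 0 to 6:
  ∫_0^6 −u''(x) v(x) dx = ∫_0^6 f(x) v(x) dx.
Integrate the LHS by parts once:
  ∫_0^6 −u'' v dx = −[u'(x) v(x)]_0^6 + ∫_0^6 u'(x) v'(x) dx.
Thus ∫_0^6 u'(x) v'(x) dx = ∫_0^6 f(x) v(x) dx + [u'(x) v(x)]_0^6.
Choose V so that boundary terms are either known or forced to vanish.
Mixed BC: u(0) = 0 (Dirichlet) and u'(6) = -2 (Neumann). Define V = {v ∈ H^1(0, 6) : v(0) = 0}. Then [u' v]_0^6 = u'(6)·v(6) − u'(0)·0 = − 2·v(6).
Weak formulation: find u (satisfying any essential BC) such that ∫_0^6 u'(x) v'(x) dx = ∫_0^6 f v dx − 2·v(6) for all v ∈ V (Dirichlet at 0 absorbed into V; Neumann datum at x = 6 contributes the boundary term).
Substituting f(x) = 6*sin(π*x/6), the right-hand side is ∫_0^6 (6*sin(π*x/6)) v dx − 2·v(6).


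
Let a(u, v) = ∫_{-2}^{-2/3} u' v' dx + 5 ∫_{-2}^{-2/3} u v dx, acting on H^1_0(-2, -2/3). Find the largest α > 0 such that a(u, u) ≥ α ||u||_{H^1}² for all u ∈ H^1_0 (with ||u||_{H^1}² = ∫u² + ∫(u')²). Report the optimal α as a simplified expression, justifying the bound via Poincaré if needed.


α = 1

Coercivity of a(·,·) on H^1_0(-2, -2/3) means a(u, u) ≥ α ||u||_{H^1}² for every u ∈ H^1_0.
The interval has length L = 4/3, and Poincaré/coercivity depend only on L. Here a(u, u) = ∫(u')² + (5)·∫u².
Here c = 5 ≥ 1, so a(u,u) = ∫(u')² + c∫u² ≥ ∫(u')² + ∫u² = ||u||_{H^1}², i.e. α = 1 works. No larger α is possible: a(u,u) ≥ α||u||_{H^1}² means (1−α)∫(u')² ≥ (α−c)∫u², and for the modes u_n = sin(nπ(x−x₀)/L) (x₀ the left endpoint) one has ∫u_n²/∫(u_n')² = (L/(nπ))² → 0, so a(u_n,u_n)/||u_n||_{H^1}² → 1. Hence the optimal constant is α = 1.
Therefore α = 1.


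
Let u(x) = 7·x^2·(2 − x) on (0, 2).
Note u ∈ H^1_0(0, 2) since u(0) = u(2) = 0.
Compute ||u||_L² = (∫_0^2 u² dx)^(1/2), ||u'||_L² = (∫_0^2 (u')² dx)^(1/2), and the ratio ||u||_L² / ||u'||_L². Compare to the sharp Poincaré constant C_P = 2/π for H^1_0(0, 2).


||u||_L² / ||u'||_L² = sqrt(14)/7 < C_P = 2/π.

u(x) = 7·x^2·(2 − x), so u'(x) = 7*x*(4 - 3*x).
u(x) = 7·x^2·(2 − x) vanishes at x = 0 and x = 2, so u ∈ H^1_0(0, 2). Differentiate via the product rule and integrate the resulting polynomials term by term.
  ∫_0^2 u² dx = ∫_0^2 (49*x^6 - 196*x^5 + 196*x^4) dx. Term by term:
    ∫_0^2 49*x^6 dx = 896;  ∫_0^2 -196*x^5 dx = -6272/3;  ∫_0^2 196*x^4 dx = 6272/5.
  Sum: 896 − 6272/3 + 6272/5 = 896/15.
  ∫_0^2 (u')² dx = ∫_0^2 (441*x^4 - 1176*x^3 + 784*x^2) dx. Term by term:
    ∫_0^2 441*x^4 dx = 14112/5;  ∫_0^2 -1176*x^3 dx = -4704;  ∫_0^2 784*x^2 dx = 6272/3.
  Sum: 14112/5 − 4704 + 6272/3 = 3136/15.
∫_0^2 u² dx = 896/15, so ||u||_L² = 8*sqrt(210)/15.
∫_0^2 (u')² dx = 3136/15, so ||u'||_L² = 56*sqrt(15)/15.
Ratio ||u||_L² / ||u'||_L² = sqrt(14)/7.
Sharp Poincaré constant on H^1_0(0, 2) is C_P = L/π = 2/π, achieved by sin(π/2·x).
A polynomial bump cannot attain the sharp Poincaré constant (only the first sine eigenfunction does), so the ratio is strictly less than C_P, consistent with ||u||_L² ≤ C_P ||u'||_L².


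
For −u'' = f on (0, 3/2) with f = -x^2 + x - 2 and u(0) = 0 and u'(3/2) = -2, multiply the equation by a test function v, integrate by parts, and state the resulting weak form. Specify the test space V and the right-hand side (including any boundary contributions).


V = {v ∈ H^1(0, 3/2) : v(0) = 0} (test functions vanish at x = 0 where u is specified); weak form: ∫_0^3/2 u'v' dx = ∫_0^3/2 (-x^2 + x - 2) v dx − 2·v(3/2) for all v ∈ V.

Multiply both sides by a test function v and integrate from 0 to 3/2:
  ∫_0^3/2 −u''(x) v(x) dx = ∫_0^3/2 f(x) v(x) dx.
Integrate the LHS by parts once:
  ∫_0^3/2 −u'' v dx = −[u'(x) v(x)]_0^3/2 + ∫_0^3/2 u'(x) v'(x) dx.
Thus ∫_0^3/2 u'(x) v'(x) dx = ∫_0^3/2 f(x) v(x) dx + [u'(x) v(x)]_0^3/2.
Choose V so that boundary terms are either known or forced to vanish.
Mixed BC: u(0) = 0 (Dirichlet) and u'(3/2) = -2 (Neumann). Define V = {v ∈ H^1(0, 3/2) : v(0) = 0}. Then [u' v]_0^3/2 = u'(3/2)·v(3/2) − u'(0)·0 = − 2·v(3/2).
Weak formulation: find u (satisfying any essential BC) such that ∫_0^3/2 u'(x) v'(x) dx = ∫_0^3/2 f v dx − 2·v(3/2) for all v ∈ V (Dirichlet at 0 absorbed into V; Neumann datum at x = 3/2 contributes the boundary term).
Substituting f(x) = -x^2 + x - 2, the right-hand side is ∫_0^3/2 (-x^2 + x - 2) v dx − 2·v(3/2).


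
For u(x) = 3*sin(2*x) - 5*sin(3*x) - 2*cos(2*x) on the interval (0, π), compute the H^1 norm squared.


||u||_{H^1(0,π)}^2 = 120 + 315*π/2

u'(x) = 4*sin(2*x) + 6*cos(2*x) - 15*cos(3*x).
Expand u² and (u')² and integrate term by term on (0, π), using: for integers n ≥ 1, ∫_0^π sin²(nx) dx = ∫_0^π cos²(nx) dx = π/2; for n ≠ n', ∫_0^π sin(nx)sin(n'x) dx = ∫_0^π cos(nx)cos(n'x) dx = 0; and by product-to-sum, ∫_0^π sin(nx)cos(n'x) dx = ½∫_0^π [sin((n+n')x) + sin((n−n')x)] dx, which is 0 when n+n' is even and 2n/(n²−n'²) when n+n' is odd (it need not vanish on (0, π)).
  u² squared terms: (-5)²·∫sin(3x)² dx = 25·π/2 = 25*π/2;  (-2)²·∫cos(2x)² dx = 4·π/2 = 2*π;  (3)²·∫sin(2x)² dx = 9·π/2 = 9*π/2.
  u² cross terms: 2·(-5)·(-2)·∫sin(3x)·cos(2x) dx = 20·(6/5) = 24;  2·(-5)·(3)·∫sin(3x)·sin(2x) dx = -30·(0) = 0;  2·(-2)·(3)·∫cos(2x)·sin(2x) dx = -12·(0) = 0.
  So ∫_0^π u² dx = 25*π/2 + 2*π + 9*π/2 + 24 + 0 + 0 = 24 + 19*π.
  (u')² squared terms: (-15)²·∫cos(3x)² dx = 225·π/2 = 225*π/2;  (4)²·∫sin(2x)² dx = 16·π/2 = 8*π;  (6)²·∫cos(2x)² dx = 36·π/2 = 18*π.
  (u')² cross terms: 2·(-15)·(4)·∫cos(3x)·sin(2x) dx = -120·(-4/5) = 96;  2·(-15)·(6)·∫cos(3x)·cos(2x) dx = -180·(0) = 0;  2·(4)·(6)·∫sin(2x)·cos(2x) dx = 48·(0) = 0.
  So ∫_0^π (u')² dx = 225*π/2 + 8*π + 18*π + 96 + 0 + 0 = 96 + 277*π/2.
||u||_{H^1}^2 = (24 + 19*π) + (96 + 277*π/2) = 120 + 315*π/2.


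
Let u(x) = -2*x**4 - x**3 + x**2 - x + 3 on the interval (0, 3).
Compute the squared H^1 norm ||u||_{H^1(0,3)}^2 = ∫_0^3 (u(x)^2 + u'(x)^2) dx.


||u||_{H^1}^2 = 2496441/70

The H^1 norm (squared) on an interval (0, L) is
  ||u||_{H^1}^2 = ∫_0^L u(x)^2 dx + ∫_0^L u'(x)^2 dx.
Compute u'(x) = -8*x**3 - 3*x**2 + 2*x - 1.
Then u(x)^2 = 4*x**8 + 4*x**7 - 3*x**6 + 2*x**5 - 9*x**4 - 8*x**3 + 7*x**2 - 6*x + 9 and u'(x)^2 = 64*x**6 + 48*x**5 - 23*x**4 + 4*x**3 + 10*x**2 - 4*x + 1.
Integrate each monomial from 0 to 3 using ∫_0^3 c·x^n dx = c·3^(n+1)/(n+1):
  ∫_0^3 u(x)^2 dx = ∫_0^3 (4*x^8 + 4*x^7 - 3*x^6 + 2*x^5 - 9*x^4 - 8*x^3 + 7*x^2 - 6*x + 9) dx. Term by term:
    ∫_0^3 4*x^8 dx = 8748;  ∫_0^3 4*x^7 dx = 6561/2;  ∫_0^3 -3*x^6 dx = -6561/7;
    ∫_0^3 2*x^5 dx = 243;  ∫_0^3 -9*x^4 dx = -2187/5;  ∫_0^3 -8*x^3 dx = -162;
    ∫_0^3 7*x^2 dx = 63;  ∫_0^3 -6*x dx = -27;  ∫_0^3 9 dx = 27.
  Sum: 8748 + 6561/2 − 6561/7 + 243 − 2187/5 − 162 + 63 − 27 + 27 = 755847/70.
  ∫_0^3 u'(x)^2 dx = ∫_0^3 (64*x^6 + 48*x^5 - 23*x^4 + 4*x^3 + 10*x^2 - 4*x + 1) dx. Term by term:
    ∫_0^3 64*x^6 dx = 139968/7;  ∫_0^3 48*x^5 dx = 5832;  ∫_0^3 -23*x^4 dx = -5589/5;
    ∫_0^3 4*x^3 dx = 81;  ∫_0^3 10*x^2 dx = 90;  ∫_0^3 -4*x dx = -18;
    ∫_0^3 1 dx = 3.
  Sum: 139968/7 + 5832 − 5589/5 + 81 + 90 − 18 + 3 = 870297/35.
Adding: ||u||_{H^1}^2 = 755847/70 + 870297/35 = 2496441/70.


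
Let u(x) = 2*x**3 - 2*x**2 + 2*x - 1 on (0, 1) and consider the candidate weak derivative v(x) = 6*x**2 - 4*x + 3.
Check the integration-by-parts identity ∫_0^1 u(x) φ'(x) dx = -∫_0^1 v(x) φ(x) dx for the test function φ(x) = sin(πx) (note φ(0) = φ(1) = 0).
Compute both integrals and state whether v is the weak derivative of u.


LHS = -6/π + 24/π^3, RHS = -8/π + 24/π^3. No, v is not the weak derivative of u.

u(x) = 2*x**3 - 2*x**2 + 2*x - 1, classical derivative u'(x) = 6*x**2 - 4*x + 2.
φ(x) = sin(πx), so φ'(x) = π*cos(π*x).
Note φ(0) = φ(1) = 0, so the boundary term u·φ vanishes.
LHS = ∫_0^1 u(x) φ'(x) dx = ∫_0^1 (2*π*x^3*cos(π*x) - 2*π*x^2*cos(π*x) + 2*π*x*cos(π*x) - π*cos(π*x)) dx. Term by term:
  ∫_0^1 -π*cos(π*x) dx = 0;  ∫_0^1 -2*π*x^2*cos(π*x) dx = 4/π;  ∫_0^1 2*π*x*cos(π*x) dx = -4/π;
  ∫_0^1 2*π*x^3*cos(π*x) dx = -6/π + 24/π^3.
Sum: 0 + 4/π − 4/π + -6/π + 24/π^3 = -6/π + 24/π^3.
So LHS = -6/π + 24/π^3.
∫_0^1 v(x) φ(x) dx = ∫_0^1 (6*x^2*sin(π*x) - 4*x*sin(π*x) + 3*sin(π*x)) dx. Term by term:
  ∫_0^1 3*sin(π*x) dx = 6/π;  ∫_0^1 -4*x*sin(π*x) dx = -4/π;  ∫_0^1 6*x^2*sin(π*x) dx = -24/π^3 + 6/π.
Sum: 6/π − 4/π + -24/π^3 + 6/π = -24/π^3 + 8/π.
So RHS = -∫_0^1 v(x) φ(x) dx = -8/π + 24/π^3.
LHS − RHS = 2/π ≠ 0, so the identity fails.
(For a valid weak derivative the identity must hold for EVERY test function, in particular this one. The failure shows v is NOT the weak derivative of u.)
Correct weak derivative would be u'(x) = 6*x**2 - 4*x + 2.


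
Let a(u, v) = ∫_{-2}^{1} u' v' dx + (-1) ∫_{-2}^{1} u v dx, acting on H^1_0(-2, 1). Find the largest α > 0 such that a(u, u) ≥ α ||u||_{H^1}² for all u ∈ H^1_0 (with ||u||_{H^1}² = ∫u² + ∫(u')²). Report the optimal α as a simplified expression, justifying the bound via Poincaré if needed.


α = (-9 + π^2)/(9 + π^2)

Coercivity of a(·,·) on H^1_0(-2, 1) means a(u, u) ≥ α ||u||_{H^1}² for every u ∈ H^1_0.
The interval has length L = 3, and Poincaré/coercivity depend only on L. Here a(u, u) = ∫(u')² + (-1)·∫u².
Here c = -1 < 0 with |c| < (π/L)² = π^2/9, so coercivity still holds. The condition a(u,u) ≥ α||u||_{H^1}² reads (1−α)∫(u')² ≥ (α−c)∫u². Any admissible α is ≤ 1 (rapidly oscillating u have ∫u²/∫(u')² → 0), and α = 1 would force 0 ≥ (1−c)∫u², impossible since c < 1; so 1−α > 0. By the sharp Poincaré inequality on H^1_0 of an interval of length L, ∫(u')² ≥ (π/L)²∫u² with equality for the first sine mode sin(π(x−x₀)/L) (x₀ the left endpoint), so the inequality holds for all u iff (1−α)(π/L)² ≥ α − c, i.e. α ≤ ((π/L)² + c)/((π/L)² + 1) = (1 + c(L/π)²)/(1 + (L/π)²). (Direct route, valid since c ≤ 0: Poincaré gives c∫u² ≥ c(L/π)²∫(u')², so a(u,u) ≥ (1 + c(L/π)²)∫(u')², while ||u||_{H^1}² ≤ (1 + (L/π)²)∫(u')²; dividing yields the same α.) With (π/L)² = π^2/9 and c = -1, the largest admissible constant is α = ((π/L)² + c)/((π/L)² + 1).
Simplifying, α = (-9 + π^2)/(9 + π^2).


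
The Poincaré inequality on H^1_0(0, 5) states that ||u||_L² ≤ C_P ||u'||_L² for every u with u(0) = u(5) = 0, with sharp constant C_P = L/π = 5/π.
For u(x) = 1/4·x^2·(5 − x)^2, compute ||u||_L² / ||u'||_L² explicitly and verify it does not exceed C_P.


||u||_L² / ||u'||_L² = 5*sqrt(3)/6 < C_P = 5/π.

u(x) = 1/4·x^2·(5 − x)^2, so u'(x) = x*(x - 5)*(2*x - 5)/2.
u(x) = 1/4·x^2·(5 − x)^2 vanishes at x = 0 and x = 5, so u ∈ H^1_0(0, 5). Differentiate via the product rule and integrate the resulting polynomials term by term.
  ∫_0^5 u² dx = ∫_0^5 (x^8/16 - 5*x^7/4 + 75*x^6/8 - 125*x^5/4 + 625*x^4/16) dx. Term by term:
    ∫_0^5 x^8/16 dx = 1953125/144;  ∫_0^5 -5*x^7/4 dx = -1953125/32;  ∫_0^5 75*x^6/8 dx = 5859375/56;
    ∫_0^5 -125*x^5/4 dx = -1953125/24;  ∫_0^5 625*x^4/16 dx = 390625/16.
  Sum: 1953125/144 − 1953125/32 + 5859375/56 − 1953125/24 + 390625/16 = 390625/2016.
  ∫_0^5 (u')² dx = ∫_0^5 (x^6 - 15*x^5 + 325*x^4/4 - 375*x^3/2 + 625*x^2/4) dx. Term by term:
    ∫_0^5 x^6 dx = 78125/7;  ∫_0^5 -15*x^5 dx = -78125/2;  ∫_0^5 325*x^4/4 dx = 203125/4;
    ∫_0^5 -375*x^3/2 dx = -234375/8;  ∫_0^5 625*x^2/4 dx = 78125/12.
  Sum: 78125/7 − 78125/2 + 203125/4 − 234375/8 + 78125/12 = 15625/168.
∫_0^5 u² dx = 390625/2016, so ||u||_L² = 625*sqrt(14)/168.
∫_0^5 (u')² dx = 15625/168, so ||u'||_L² = 125*sqrt(42)/84.
Ratio ||u||_L² / ||u'||_L² = 5*sqrt(3)/6.
Sharp Poincaré constant on H^1_0(0, 5) is C_P = L/π = 5/π, achieved by sin(π/5·x).
A polynomial bump cannot attain the sharp Poincaré constant (only the first sine eigenfunction does), so the ratio is strictly less than C_P, consistent with ||u||_L² ≤ C_P ||u'||_L².


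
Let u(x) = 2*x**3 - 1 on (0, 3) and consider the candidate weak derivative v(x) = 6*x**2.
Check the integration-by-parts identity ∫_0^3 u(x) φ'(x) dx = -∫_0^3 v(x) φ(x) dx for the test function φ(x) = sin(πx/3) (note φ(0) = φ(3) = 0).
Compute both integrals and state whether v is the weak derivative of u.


LHS = -162/π + 648/π^3, RHS = -162/π + 648/π^3. Yes, v = u' weakly.

u(x) = 2*x**3 - 1, classical derivative u'(x) = 6*x**2.
φ(x) = sin(πx/3), so φ'(x) = π*cos(π*x/3)/3.
Note φ(0) = φ(3) = 0, so the boundary term u·φ vanishes.
LHS = ∫_0^3 u(x) φ'(x) dx = ∫_0^3 (2*π*x^3*cos(π*x/3)/3 - π*cos(π*x/3)/3) dx. Term by term:
  ∫_0^3 -π*cos(π*x/3)/3 dx = 0;  ∫_0^3 2*π*x^3*cos(π*x/3)/3 dx = -162/π + 648/π^3.
Sum: 0 + -162/π + 648/π^3 = -162/π + 648/π^3.
So LHS = -162/π + 648/π^3.
∫_0^3 v(x) φ(x) dx = ∫_0^3 (6*x^2*sin(π*x/3)) dx. Term by term:
  ∫_0^3 6*x^2*sin(π*x/3) dx = -648/π^3 + 162/π.
So RHS = -∫_0^3 v(x) φ(x) dx = -162/π + 648/π^3.
LHS = RHS, so the identity holds for this test φ.
Moreover u is smooth here and v(x) = u'(x) = 6*x**2 pointwise, so the identity holds for every test function. Hence v is the weak derivative of u.


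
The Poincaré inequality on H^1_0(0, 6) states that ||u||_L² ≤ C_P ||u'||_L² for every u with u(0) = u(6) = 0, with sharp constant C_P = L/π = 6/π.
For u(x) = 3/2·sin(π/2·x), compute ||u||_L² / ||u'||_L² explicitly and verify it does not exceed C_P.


||u||_L² / ||u'||_L² = 2/π < C_P = 6/π.

u(x) = 3/2·sin(π/2·x), so u'(x) = 3*π*cos(π*x/2)/4.
Writing u(x) = A·sin(kπx/L) with A = 3/2 and k = 3, use ∫_0^L sin²(kπx/L) dx = L/2 and ∫_0^L cos²(kπx/L) dx = L/2.
u² = 9/4·sin²(π/2·x) and (u')² = 9*π^2/16·cos²(π/2·x), and each of sin², cos² integrates to L/2 = 3 over (0, 6).
∫_0^6 u² dx = 27/4, so ||u||_L² = 3*sqrt(3)/2.
∫_0^6 (u')² dx = 27*π^2/16, so ||u'||_L² = 3*sqrt(3)*π/4.
Ratio ||u||_L² / ||u'||_L² = 2/π.
Sharp Poincaré constant on H^1_0(0, 6) is C_P = L/π = 6/π, achieved by sin(π/6·x).
This is the k = 3 harmonic; the ratio L/(kπ) is strictly less than C_P = L/π, consistent with the sharp inequality ||u||_L² ≤ C_P ||u'||_L².


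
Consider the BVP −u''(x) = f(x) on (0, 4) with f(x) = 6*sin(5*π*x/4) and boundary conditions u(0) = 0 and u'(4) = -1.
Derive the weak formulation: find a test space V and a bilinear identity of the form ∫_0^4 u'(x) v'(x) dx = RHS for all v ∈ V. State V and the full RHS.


V = {v ∈ H^1(0, 4) : v(0) = 0} (test functions vanish at x = 0 where u is specified); weak form: ∫_0^4 u'v' dx = ∫_0^4 (6*sin(5*π*x/4)) v dx − v(4) for all v ∈ V.

Multiply both sides by a test function v and integrate from 0 to 4:
  ∫_0^4 −u''(x) v(x) dx = ∫_0^4 f(x) v(x) dx.
Integrate the LHS by parts once:
  ∫_0^4 −u'' v dx = −[u'(x) v(x)]_0^4 + ∫_0^4 u'(x) v'(x) dx.
Thus ∫_0^4 u'(x) v'(x) dx = ∫_0^4 f(x) v(x) dx + [u'(x) v(x)]_0^4.
Choose V so that boundary terms are either known or forced to vanish.
Mixed BC: u(0) = 0 (Dirichlet) and u'(4) = -1 (Neumann). Define V = {v ∈ H^1(0, 4) : v(0) = 0}. Then [u' v]_0^4 = u'(4)·v(4) − u'(0)·0 = − v(4).
Weak formulation: find u (satisfying any essential BC) such that ∫_0^4 u'(x) v'(x) dx = ∫_0^4 f v dx − v(4) for all v ∈ V (Dirichlet at 0 absorbed into V; Neumann datum at x = 4 contributes the boundary term).
Substituting f(x) = 6*sin(5*π*x/4), the right-hand side is ∫_0^4 (6*sin(5*π*x/4)) v dx − v(4).


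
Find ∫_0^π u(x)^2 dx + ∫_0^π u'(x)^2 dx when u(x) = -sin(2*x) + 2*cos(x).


||u||_{H^1(0,π)}^2 = -32/3 + 13*π/2

u'(x) = -2*sin(x) - 2*cos(2*x).
Expand u² and (u')² and integrate term by term on (0, π), using: for integers n ≥ 1, ∫_0^π sin²(nx) dx = ∫_0^π cos²(nx) dx = π/2; for n ≠ n', ∫_0^π sin(nx)sin(n'x) dx = ∫_0^π cos(nx)cos(n'x) dx = 0; and by product-to-sum, ∫_0^π sin(nx)cos(n'x) dx = ½∫_0^π [sin((n+n')x) + sin((n−n')x)] dx, which is 0 when n+n' is even and 2n/(n²−n'²) when n+n' is odd (it need not vanish on (0, π)).
  u² squared terms: (-1)²·∫sin(2x)² dx = 1·π/2 = π/2;  (2)²·∫cos(x)² dx = 4·π/2 = 2*π.
  u² cross terms: 2·(-1)·(2)·∫sin(2x)·cos(x) dx = -4·(4/3) = -16/3.
  So ∫_0^π u² dx = π/2 + 2*π − 16/3 = -16/3 + 5*π/2.
  (u')² squared terms: (-2)²·∫cos(2x)² dx = 4·π/2 = 2*π;  (-2)²·∫sin(x)² dx = 4·π/2 = 2*π.
  (u')² cross terms: 2·(-2)·(-2)·∫cos(2x)·sin(x) dx = 8·(-2/3) = -16/3.
  So ∫_0^π (u')² dx = 2*π + 2*π − 16/3 = -16/3 + 4*π.
||u||_{H^1}^2 = (-16/3 + 5*π/2) + (-16/3 + 4*π) = -32/3 + 13*π/2.


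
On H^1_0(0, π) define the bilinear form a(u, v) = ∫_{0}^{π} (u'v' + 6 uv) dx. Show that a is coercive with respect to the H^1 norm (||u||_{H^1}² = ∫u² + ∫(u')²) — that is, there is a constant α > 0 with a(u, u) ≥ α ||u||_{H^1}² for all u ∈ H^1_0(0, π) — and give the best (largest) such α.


α = 1

Coercivity of a(·,·) on H^1_0(0, π) means a(u, u) ≥ α ||u||_{H^1}² for every u ∈ H^1_0.
The interval has length L = π, and Poincaré/coercivity depend only on L. Here a(u, u) = ∫(u')² + (6)·∫u².
Here c = 6 ≥ 1, so a(u,u) = ∫(u')² + c∫u² ≥ ∫(u')² + ∫u² = ||u||_{H^1}², i.e. α = 1 works. No larger α is possible: a(u,u) ≥ α||u||_{H^1}² means (1−α)∫(u')² ≥ (α−c)∫u², and for the modes u_n = sin(nπ(x−x₀)/L) (x₀ the left endpoint) one has ∫u_n²/∫(u_n')² = (L/(nπ))² → 0, so a(u_n,u_n)/||u_n||_{H^1}² → 1. Hence the optimal constant is α = 1.
Therefore α = 1.


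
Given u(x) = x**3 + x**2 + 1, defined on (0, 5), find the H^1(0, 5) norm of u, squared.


||u||_{H^1}^2 = 1052585/42

The H^1 norm (squared) on an interval (0, L) is
  ||u||_{H^1}^2 = ∫_0^L u(x)^2 dx + ∫_0^L u'(x)^2 dx.
Compute u'(x) = 3*x**2 + 2*x.
Then u(x)^2 = x**6 + 2*x**5 + x**4 + 2*x**3 + 2*x**2 + 1 and u'(x)^2 = 9*x**4 + 12*x**3 + 4*x**2.
Integrate each monomial from 0 to 5 using ∫_0^5 c·x^n dx = c·5^(n+1)/(n+1):
  ∫_0^5 u(x)^2 dx = ∫_0^5 (x^6 + 2*x^5 + x^4 + 2*x^3 + 2*x^2 + 1) dx. Term by term:
    ∫_0^5 x^6 dx = 78125/7;  ∫_0^5 2*x^5 dx = 15625/3;  ∫_0^5 x^4 dx = 625;
    ∫_0^5 2*x^3 dx = 625/2;  ∫_0^5 2*x^2 dx = 250/3;  ∫_0^5 1 dx = 5.
  Sum: 78125/7 + 15625/3 + 625 + 625/2 + 250/3 + 5 = 730585/42.
  ∫_0^5 u'(x)^2 dx = ∫_0^5 (9*x^4 + 12*x^3 + 4*x^2) dx. Term by term:
    ∫_0^5 9*x^4 dx = 5625;  ∫_0^5 12*x^3 dx = 1875;  ∫_0^5 4*x^2 dx = 500/3.
  Sum: 5625 + 1875 + 500/3 = 23000/3.
Adding: ||u||_{H^1}^2 = 730585/42 + 23000/3 = 1052585/42.


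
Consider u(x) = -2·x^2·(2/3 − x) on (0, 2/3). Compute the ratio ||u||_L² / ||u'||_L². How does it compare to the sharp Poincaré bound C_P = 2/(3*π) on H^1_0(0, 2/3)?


||u||_L² / ||u'||_L² = sqrt(14)/21 < C_P = 2/(3*π).

u(x) = -2·x^2·(2/3 − x), so u'(x) = 2*x*(9*x - 4)/3.
u(x) = -2·x^2·(2/3 − x) vanishes at x = 0 and x = 2/3, so u ∈ H^1_0(0, 2/3). Differentiate via the product rule and integrate the resulting polynomials term by term.
  ∫_0^2/3 u² dx = ∫_0^2/3 (4*x^6 - 16*x^5/3 + 16*x^4/9) dx. Term by term:
    ∫_0^2/3 4*x^6 dx = 512/15309;  ∫_0^2/3 -16*x^5/3 dx = -512/6561;  ∫_0^2/3 16*x^4/9 dx = 512/10935.
  Sum: 512/15309 − 512/6561 + 512/10935 = 512/229635.
  ∫_0^2/3 (u')² dx = ∫_0^2/3 (36*x^4 - 32*x^3 + 64*x^2/9) dx. Term by term:
    ∫_0^2/3 36*x^4 dx = 128/135;  ∫_0^2/3 -32*x^3 dx = -128/81;  ∫_0^2/3 64*x^2/9 dx = 512/729.
  Sum: 128/135 − 128/81 + 512/729 = 256/3645.
∫_0^2/3 u² dx = 512/229635, so ||u||_L² = 16*sqrt(70)/2835.
∫_0^2/3 (u')² dx = 256/3645, so ||u'||_L² = 16*sqrt(5)/135.
Ratio ||u||_L² / ||u'||_L² = sqrt(14)/21.
Sharp Poincaré constant on H^1_0(0, 2/3) is C_P = L/π = 2/(3*π), achieved by sin(3*π/2·x).
A polynomial bump cannot attain the sharp Poincaré constant (only the first sine eigenfunction does), so the ratio is strictly less than C_P, consistent with ||u||_L² ≤ C_P ||u'||_L².


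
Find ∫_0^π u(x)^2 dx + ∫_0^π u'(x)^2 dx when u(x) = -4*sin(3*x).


||u||_{H^1(0,π)}^2 = 80*π

u'(x) = -12*cos(3*x).
Expand u² and (u')² and integrate term by term on (0, π), using: for integers n ≥ 1, ∫_0^π sin²(nx) dx = ∫_0^π cos²(nx) dx = π/2; for n ≠ n', ∫_0^π sin(nx)sin(n'x) dx = ∫_0^π cos(nx)cos(n'x) dx = 0; and by product-to-sum, ∫_0^π sin(nx)cos(n'x) dx = ½∫_0^π [sin((n+n')x) + sin((n−n')x)] dx, which is 0 when n+n' is even and 2n/(n²−n'²) when n+n' is odd (it need not vanish on (0, π)).
  u² squared terms: (-4)²·∫sin(3x)² dx = 16·π/2 = 8*π.
  So ∫_0^π u² dx = 8*π.
  (u')² squared terms: (-12)²·∫cos(3x)² dx = 144·π/2 = 72*π.
  So ∫_0^π (u')² dx = 72*π.
||u||_{H^1}^2 = (8*π) + (72*π) = 80*π.


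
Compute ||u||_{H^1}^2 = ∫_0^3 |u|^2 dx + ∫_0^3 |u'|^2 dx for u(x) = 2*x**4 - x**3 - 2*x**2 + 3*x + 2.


||u||_{H^1}^2 = 1268157/70

The H^1 norm (squared) on an interval (0, L) is
  ||u||_{H^1}^2 = ∫_0^L u(x)^2 dx + ∫_0^L u'(x)^2 dx.
Compute u'(x) = 8*x**3 - 3*x**2 - 4*x + 3.
Then u(x)^2 = 4*x**8 - 4*x**7 - 7*x**6 + 16*x**5 + 6*x**4 - 16*x**3 + x**2 + 12*x + 4 and u'(x)^2 = 64*x**6 - 48*x**5 - 55*x**4 + 72*x**3 - 2*x**2 - 24*x + 9.
Integrate each monomial from 0 to 3 using ∫_0^3 c·x^n dx = c·3^(n+1)/(n+1):
  ∫_0^3 u(x)^2 dx = ∫_0^3 (4*x^8 - 4*x^7 - 7*x^6 + 16*x^5 + 6*x^4 - 16*x^3 + x^2 + 12*x + 4) dx. Term by term:
    ∫_0^3 4*x^8 dx = 8748;  ∫_0^3 -4*x^7 dx = -6561/2;  ∫_0^3 -7*x^6 dx = -2187;
    ∫_0^3 16*x^5 dx = 1944;  ∫_0^3 6*x^4 dx = 1458/5;  ∫_0^3 -16*x^3 dx = -324;
    ∫_0^3 x^2 dx = 9;  ∫_0^3 12*x dx = 54;  ∫_0^3 4 dx = 12.
  Sum: 8748 − 6561/2 − 2187 + 1944 + 1458/5 − 324 + 9 + 54 + 12 = 52671/10.
  ∫_0^3 u'(x)^2 dx = ∫_0^3 (64*x^6 - 48*x^5 - 55*x^4 + 72*x^3 - 2*x^2 - 24*x + 9) dx. Term by term:
    ∫_0^3 64*x^6 dx = 139968/7;  ∫_0^3 -48*x^5 dx = -5832;  ∫_0^3 -55*x^4 dx = -2673;
    ∫_0^3 72*x^3 dx = 1458;  ∫_0^3 -2*x^2 dx = -18;  ∫_0^3 -24*x dx = -108;
    ∫_0^3 9 dx = 27.
  Sum: 139968/7 − 5832 − 2673 + 1458 − 18 − 108 + 27 = 89946/7.
Adding: ||u||_{H^1}^2 = 52671/10 + 89946/7 = 1268157/70.


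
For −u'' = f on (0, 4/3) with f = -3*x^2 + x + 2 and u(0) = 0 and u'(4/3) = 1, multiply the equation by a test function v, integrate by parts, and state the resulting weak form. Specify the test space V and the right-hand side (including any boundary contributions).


V = {v ∈ H^1(0, 4/3) : v(0) = 0} (test functions vanish at x = 0 where u is specified); weak form: ∫_0^4/3 u'v' dx = ∫_0^4/3 (-3*x^2 + x + 2) v dx + v(4/3) for all v ∈ V.

Multiply both sides by a test function v and integrate from 0 to 4/3:
  ∫_0^4/3 −u''(x) v(x) dx = ∫_0^4/3 f(x) v(x) dx.
Integrate the LHS by parts once:
  ∫_0^4/3 −u'' v dx = −[u'(x) v(x)]_0^4/3 + ∫_0^4/3 u'(x) v'(x) dx.
Thus ∫_0^4/3 u'(x) v'(x) dx = ∫_0^4/3 f(x) v(x) dx + [u'(x) v(x)]_0^4/3.
Choose V so that boundary terms are either known or forced to vanish.
Mixed BC: u(0) = 0 (Dirichlet) and u'(4/3) = 1 (Neumann). Define V = {v ∈ H^1(0, 4/3) : v(0) = 0}. Then [u' v]_0^4/3 = u'(4/3)·v(4/3) − u'(0)·0 = v(4/3).
Weak formulation: find u (satisfying any essential BC) such that ∫_0^4/3 u'(x) v'(x) dx = ∫_0^4/3 f v dx + v(4/3) for all v ∈ V (Dirichlet at 0 absorbed into V; Neumann datum at x = 4/3 contributes the boundary term).
Substituting f(x) = -3*x^2 + x + 2, the right-hand side is ∫_0^4/3 (-3*x^2 + x + 2) v dx + v(4/3).


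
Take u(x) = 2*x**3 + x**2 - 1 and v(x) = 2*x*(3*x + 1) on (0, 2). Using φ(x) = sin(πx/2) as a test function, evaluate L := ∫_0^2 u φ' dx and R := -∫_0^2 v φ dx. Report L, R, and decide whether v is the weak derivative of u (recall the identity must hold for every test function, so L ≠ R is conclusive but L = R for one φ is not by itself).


LHS = -56/π + 192/π^3, RHS = -56/π + 192/π^3. Yes, v = u' weakly.

u(x) = 2*x**3 + x**2 - 1, classical derivative u'(x) = 6*x**2 + 2*x.
φ(x) = sin(πx/2), so φ'(x) = π*cos(π*x/2)/2.
Note φ(0) = φ(2) = 0, so the boundary term u·φ vanishes.
LHS = ∫_0^2 u(x) φ'(x) dx = ∫_0^2 (π*x^3*cos(π*x/2) + π*x^2*cos(π*x/2)/2 - π*cos(π*x/2)/2) dx. Term by term:
  ∫_0^2 -π*cos(π*x/2)/2 dx = 0;  ∫_0^2 π*x^3*cos(π*x/2) dx = -48/π + 192/π^3;  ∫_0^2 π*x^2*cos(π*x/2)/2 dx = -8/π.
Sum: 0 + -48/π + 192/π^3 − 8/π = -56/π + 192/π^3.
So LHS = -56/π + 192/π^3.
∫_0^2 v(x) φ(x) dx = ∫_0^2 (6*x^2*sin(π*x/2) + 2*x*sin(π*x/2)) dx. Term by term:
  ∫_0^2 2*x*sin(π*x/2) dx = 8/π;  ∫_0^2 6*x^2*sin(π*x/2) dx = -192/π^3 + 48/π.
Sum: 8/π + -192/π^3 + 48/π = -192/π^3 + 56/π.
So RHS = -∫_0^2 v(x) φ(x) dx = -56/π + 192/π^3.
LHS = RHS, so the identity holds for this test φ.
Moreover u is smooth here and v(x) = u'(x) = 6*x**2 + 2*x pointwise, so the identity holds for every test function. Hence v is the weak derivative of u.


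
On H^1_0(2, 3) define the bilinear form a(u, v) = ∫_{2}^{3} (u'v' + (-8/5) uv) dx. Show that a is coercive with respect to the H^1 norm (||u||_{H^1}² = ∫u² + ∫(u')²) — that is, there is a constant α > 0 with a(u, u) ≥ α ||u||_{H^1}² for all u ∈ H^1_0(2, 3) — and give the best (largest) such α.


α = (-8/5 + π^2)/(1 + π^2)

Coercivity of a(·,·) on H^1_0(2, 3) means a(u, u) ≥ α ||u||_{H^1}² for every u ∈ H^1_0.
The interval has length L = 1, and Poincaré/coercivity depend only on L. Here a(u, u) = ∫(u')² + (-8/5)·∫u².
Here c = -8/5 < 0 with |c| < (π/L)² = π^2, so coercivity still holds. The condition a(u,u) ≥ α||u||_{H^1}² reads (1−α)∫(u')² ≥ (α−c)∫u². Any admissible α is ≤ 1 (rapidly oscillating u have ∫u²/∫(u')² → 0), and α = 1 would force 0 ≥ (1−c)∫u², impossible since c < 1; so 1−α > 0. By the sharp Poincaré inequality on H^1_0 of an interval of length L, ∫(u')² ≥ (π/L)²∫u² with equality for the first sine mode sin(π(x−x₀)/L) (x₀ the left endpoint), so the inequality holds for all u iff (1−α)(π/L)² ≥ α − c, i.e. α ≤ ((π/L)² + c)/((π/L)² + 1) = (1 + c(L/π)²)/(1 + (L/π)²). (Direct route, valid since c ≤ 0: Poincaré gives c∫u² ≥ c(L/π)²∫(u')², so a(u,u) ≥ (1 + c(L/π)²)∫(u')², while ||u||_{H^1}² ≤ (1 + (L/π)²)∫(u')²; dividing yields the same α.) With (π/L)² = π^2 and c = -8/5, the largest admissible constant is α = ((π/L)² + c)/((π/L)² + 1).
Simplifying, α = (-8/5 + π^2)/(1 + π^2).
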